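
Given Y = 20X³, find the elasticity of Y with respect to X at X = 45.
Elasticity = 3

Elasticity = (dY/dX) · (X/Y)

dY/dX = 60·X²
At X = 45: dY/dX = 121500, Y = 1822500

Elasticity = 121500 · (45 / 1822500) = 3

Interpretation: for a small percentage change in X, the percentage change in Y is approximately 3.00 times as large.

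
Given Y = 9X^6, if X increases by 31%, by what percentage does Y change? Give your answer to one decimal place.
405.4%

For Y = 9X^6:
If X → X(1 + 0.31)
Then Y → Y · (1 + 0.31)^6
     ≈ Y · 5.0539

Percentage change = ((1 + 0.31)^6 − 1) × 100% ≈ 405.4%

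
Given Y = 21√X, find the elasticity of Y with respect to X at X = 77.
Elasticity = 1/2

Elasticity = (dY/dX) · (X/Y)

dY/dX = 21/(2·√X)
At X = 77: dY/dX = 3·√77/22, Y = 21·√77

Elasticity = (3·√77/22) · (77 / (21·√77)) = 1/2

Interpretation: for a small percentage change in X, the percentage change in Y is approximately 0.50 times as large.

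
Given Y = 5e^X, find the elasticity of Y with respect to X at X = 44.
Elasticity = 44

Elasticity = (dY/dX) · (X/Y)

dY/dX = 5·e^X
At X = 44: dY/dX = 5·e^44, Y = 5·e^44

Elasticity = (5·e^44) · (44 / (5·e^44)) = 44

Interpretation: for a small percentage change in X, the percentage change in Y is approximately 44.00 times as large.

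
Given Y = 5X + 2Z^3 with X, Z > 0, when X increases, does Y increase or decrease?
Y increases

Taking the partial derivative:
∂Y/∂X = 5

∂Y/∂X = 5 > 0 (assuming positive values)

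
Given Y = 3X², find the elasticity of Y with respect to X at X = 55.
Elasticity = 2

Elasticity = (dY/dX) · (X/Y)

dY/dX = 6·X
At X = 55: dY/dX = 330, Y = 9075

Elasticity = 330 · (55 / 9075) = 2

Interpretation: for a small percentage change in X, the percentage change in Y is approximately 2.00 times as large.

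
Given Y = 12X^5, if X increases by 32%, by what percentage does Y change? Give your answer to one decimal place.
300.7%

For Y = 12X^5:
If X → X(1 + 0.32)
Then Y → Y · (1 + 0.32)^5
     ≈ Y · 4.0075

Percentage change = ((1 + 0.32)^5 − 1) × 100% ≈ 300.7%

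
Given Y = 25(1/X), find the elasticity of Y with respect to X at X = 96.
Elasticity = -1

Elasticity = (dY/dX) · (X/Y)

dY/dX = -25/X²
At X = 96: dY/dX = -25/9216, Y = 25/96

Elasticity = (-25/9216) · (96 / (25/96)) = -1

Interpretation: for a small percentage change in X, the percentage change in Y is approximately -1.00 times as large.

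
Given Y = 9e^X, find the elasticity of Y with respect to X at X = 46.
Elasticity = 46

Elasticity = (dY/dX) · (X/Y)

dY/dX = 9·e^X
At X = 46: dY/dX = 9·e^46, Y = 9·e^46

Elasticity = (9·e^46) · (46 / (9·e^46)) = 46

Interpretation: for a small percentage change in X, the percentage change in Y is approximately 46.00 times as large.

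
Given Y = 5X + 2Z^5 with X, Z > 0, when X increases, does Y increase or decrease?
Y increases

Taking the partial derivative:
∂Y/∂X = 5

∂Y/∂X = 5 > 0 (assuming positive values)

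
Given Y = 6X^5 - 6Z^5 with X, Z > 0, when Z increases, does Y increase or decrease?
Y decreases

Taking the partial derivative:
∂Y/∂Z = -30Z^4

∂Y/∂Z = -30Z^4 < 0 (assuming positive values)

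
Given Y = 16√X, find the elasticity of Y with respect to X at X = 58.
Elasticity = 1/2

Elasticity = (dY/dX) · (X/Y)

dY/dX = 8/√X
At X = 58: dY/dX = 4·√58/29, Y = 16·√58

Elasticity = (4·√58/29) · (58 / (16·√58)) = 1/2

Interpretation: for a small percentage change in X, the percentage change in Y is approximately 0.50 times as large.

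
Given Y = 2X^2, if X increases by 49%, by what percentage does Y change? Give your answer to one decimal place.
122.0%

For Y = 2X^2:
If X → X(1 + 0.49)
Then Y → Y · (1 + 0.49)^2
     = Y · 2.2201

Percentage change = ((1 + 0.49)^2 − 1) × 100% ≈ 122.0%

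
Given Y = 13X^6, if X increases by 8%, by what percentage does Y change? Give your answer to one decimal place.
58.7%

For Y = 13X^6:
If X → X(1 + 0.08)
Then Y → Y · (1 + 0.08)^6
     ≈ Y · 1.5869

Percentage change = ((1 + 0.08)^6 − 1) × 100% ≈ 58.7%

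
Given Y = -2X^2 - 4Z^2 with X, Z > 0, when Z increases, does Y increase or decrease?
Y decreases

Taking the partial derivative:
∂Y/∂Z = -8Z

∂Y/∂Z = -8Z < 0 (assuming positive values)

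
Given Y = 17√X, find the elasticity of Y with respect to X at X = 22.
Elasticity = 1/2

Elasticity = (dY/dX) · (X/Y)

dY/dX = 17/(2·√X)
At X = 22: dY/dX = 17·√22/44, Y = 17·√22

Elasticity = (17·√22/44) · (22 / (17·√22)) = 1/2

Interpretation: for a small percentage change in X, the percentage change in Y is approximately 0.50 times as large.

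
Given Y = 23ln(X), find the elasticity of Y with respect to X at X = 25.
Elasticity = 1/ln(25) ≈ 0.3107

Elasticity = (dY/dX) · (X/Y)

dY/dX = 23/X
At X = 25: dY/dX = 23/25, Y = 23·ln(25)

Elasticity = (23/25) · (25 / (23·ln(25))) = 1/ln(25) ≈ 0.3107

Interpretation: for a small percentage change in X, the percentage change in Y is approximately 0.31 times as large.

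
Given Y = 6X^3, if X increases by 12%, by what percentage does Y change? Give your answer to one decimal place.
40.5%

For Y = 6X^3:
If X → X(1 + 0.12)
Then Y → Y · (1 + 0.12)^3
     ≈ Y · 1.4049

Percentage change = ((1 + 0.12)^3 − 1) × 100% ≈ 40.5%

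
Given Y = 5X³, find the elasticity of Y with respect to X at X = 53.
Elasticity = 3

Elasticity = (dY/dX) · (X/Y)

dY/dX = 15·X²
At X = 53: dY/dX = 42135, Y = 744385

Elasticity = 42135 · (53 / 744385) = 3

Interpretation: for a small percentage change in X, the percentage change in Y is approximately 3.00 times as large.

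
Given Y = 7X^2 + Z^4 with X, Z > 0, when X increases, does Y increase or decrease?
Y increases

Taking the partial derivative:
∂Y/∂X = 14X

∂Y/∂X = 14X > 0 (assuming positive values)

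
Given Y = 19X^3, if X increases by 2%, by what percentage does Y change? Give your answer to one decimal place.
6.1%

For Y = 19X^3:
If X → X(1 + 0.02)
Then Y → Y · (1 + 0.02)^3
     ≈ Y · 1.0612

Percentage change = ((1 + 0.02)^3 − 1) × 100% ≈ 6.1%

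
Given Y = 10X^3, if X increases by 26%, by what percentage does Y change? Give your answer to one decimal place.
100.0%

For Y = 10X^3:
If X → X(1 + 0.26)
Then Y → Y · (1 + 0.26)^3
     ≈ Y · 2.0004

Percentage change = ((1 + 0.26)^3 − 1) × 100% ≈ 100.0%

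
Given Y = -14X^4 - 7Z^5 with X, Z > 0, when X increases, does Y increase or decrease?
Y decreases

Taking the partial derivative:
∂Y/∂X = -56X^3

∂Y/∂X = -56X^3 < 0 (assuming positive values)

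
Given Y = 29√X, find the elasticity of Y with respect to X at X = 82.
Elasticity = 1/2

Elasticity = (dY/dX) · (X/Y)

dY/dX = 29/(2·√X)
At X = 82: dY/dX = 29·√82/164, Y = 29·√82

Elasticity = (29·√82/164) · (82 / (29·√82)) = 1/2

Interpretation: for a small percentage change in X, the percentage change in Y is approximately 0.50 times as large.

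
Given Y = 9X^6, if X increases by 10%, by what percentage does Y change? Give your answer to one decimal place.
77.2%

For Y = 9X^6:
If X → X(1 + 0.1)
Then Y → Y · (1 + 0.1)^6
     ≈ Y · 1.7716

Percentage change = ((1 + 0.1)^6 − 1) × 100% ≈ 77.2%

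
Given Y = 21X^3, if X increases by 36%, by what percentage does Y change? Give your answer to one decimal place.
151.5%

For Y = 21X^3:
If X → X(1 + 0.36)
Then Y → Y · (1 + 0.36)^3
     ≈ Y · 2.5155

Percentage change = ((1 + 0.36)^3 − 1) × 100% ≈ 151.5%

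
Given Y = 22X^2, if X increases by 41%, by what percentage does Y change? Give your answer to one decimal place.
98.8%

For Y = 22X^2:
If X → X(1 + 0.41)
Then Y → Y · (1 + 0.41)^2
     = Y · 1.9881

Percentage change = ((1 + 0.41)^2 − 1) × 100% ≈ 98.8%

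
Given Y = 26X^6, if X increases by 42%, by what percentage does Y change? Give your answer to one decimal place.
719.8%

For Y = 26X^6:
If X → X(1 + 0.42)
Then Y → Y · (1 + 0.42)^6
     ≈ Y · 8.1984

Percentage change = ((1 + 0.42)^6 − 1) × 100% ≈ 719.8%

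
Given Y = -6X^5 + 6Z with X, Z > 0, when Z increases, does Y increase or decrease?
Y increases

Taking the partial derivative:
∂Y/∂Z = 6

∂Y/∂Z = 6 > 0 (assuming positive values)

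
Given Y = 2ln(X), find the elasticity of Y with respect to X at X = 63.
Elasticity = 1/ln(63) ≈ 0.2414

Elasticity = (dY/dX) · (X/Y)

dY/dX = 2/X
At X = 63: dY/dX = 2/63, Y = 2·ln(63)

Elasticity = (2/63) · (63 / (2·ln(63))) = 1/ln(63) ≈ 0.2414

Interpretation: for a small percentage change in X, the percentage change in Y is approximately 0.24 times as large.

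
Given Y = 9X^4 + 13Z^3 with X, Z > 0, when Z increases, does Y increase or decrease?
Y increases

Taking the partial derivative:
∂Y/∂Z = 39Z^2

∂Y/∂Z = 39Z^2 > 0 (assuming positive values)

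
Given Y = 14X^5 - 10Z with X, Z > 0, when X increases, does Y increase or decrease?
Y increases

Taking the partial derivative:
∂Y/∂X = 70X^4

∂Y/∂X = 70X^4 > 0 (assuming positive values)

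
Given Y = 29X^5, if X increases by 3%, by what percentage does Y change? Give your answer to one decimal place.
15.9%

For Y = 29X^5:
If X → X(1 + 0.03)
Then Y → Y · (1 + 0.03)^5
     ≈ Y · 1.1593

Percentage change = ((1 + 0.03)^5 − 1) × 100% ≈ 15.9%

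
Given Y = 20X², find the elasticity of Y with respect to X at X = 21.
Elasticity = 2

Elasticity = (dY/dX) · (X/Y)

dY/dX = 40·X
At X = 21: dY/dX = 840, Y = 8820

Elasticity = 840 · (21 / 8820) = 2

Interpretation: for a small percentage change in X, the percentage change in Y is approximately 2.00 times as large.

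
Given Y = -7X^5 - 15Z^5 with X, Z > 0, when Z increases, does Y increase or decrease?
Y decreases

Taking the partial derivative:
∂Y/∂Z = -75Z^4

∂Y/∂Z = -75Z^4 < 0 (assuming positive values)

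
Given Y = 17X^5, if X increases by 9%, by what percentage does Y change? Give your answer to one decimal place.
53.9%

For Y = 17X^5:
If X → X(1 + 0.09)
Then Y → Y · (1 + 0.09)^5
     ≈ Y · 1.5386

Percentage change = ((1 + 0.09)^5 − 1) × 100% ≈ 53.9%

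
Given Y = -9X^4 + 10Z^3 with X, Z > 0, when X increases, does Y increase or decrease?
Y decreases

Taking the partial derivative:
∂Y/∂X = -36X^3

∂Y/∂X = -36X^3 < 0 (assuming positive values)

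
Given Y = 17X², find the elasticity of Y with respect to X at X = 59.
Elasticity = 2

Elasticity = (dY/dX) · (X/Y)

dY/dX = 34·X
At X = 59: dY/dX = 2006, Y = 59177

Elasticity = 2006 · (59 / 59177) = 2

Interpretation: for a small percentage change in X, the percentage change in Y is approximately 2.00 times as large.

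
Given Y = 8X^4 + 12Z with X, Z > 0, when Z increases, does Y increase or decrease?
Y increases

Taking the partial derivative:
∂Y/∂Z = 12

∂Y/∂Z = 12 > 0 (assuming positive values)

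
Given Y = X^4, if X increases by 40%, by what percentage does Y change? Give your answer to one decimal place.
284.2%

For Y = X^4:
If X → X(1 + 0.4)
Then Y → Y · (1 + 0.4)^4
     = Y · 3.8416

Percentage change = ((1 + 0.4)^4 − 1) × 100% ≈ 284.2%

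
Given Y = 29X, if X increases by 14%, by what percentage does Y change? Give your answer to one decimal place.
14.0%

For Y = 29X:
If X → X(1 + 0.14)
Then Y → Y · (1 + 0.14)^1
     = Y · 1.1400

Percentage change = ((1 + 0.14)^1 − 1) × 100% = 14.0%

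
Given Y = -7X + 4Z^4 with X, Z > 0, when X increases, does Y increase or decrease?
Y decreases

Taking the partial derivative:
∂Y/∂X = -7

∂Y/∂X = -7 < 0 (assuming positive values)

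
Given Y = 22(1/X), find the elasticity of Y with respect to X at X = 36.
Elasticity = -1

Elasticity = (dY/dX) · (X/Y)

dY/dX = -22/X²
At X = 36: dY/dX = -11/648, Y = 11/18

Elasticity = (-11/648) · (36 / (11/18)) = -1

Interpretation: for a small percentage change in X, the percentage change in Y is approximately -1.00 times as large.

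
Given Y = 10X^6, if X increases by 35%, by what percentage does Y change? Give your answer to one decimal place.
505.3%

For Y = 10X^6:
If X → X(1 + 0.35)
Then Y → Y · (1 + 0.35)^6
     ≈ Y · 6.0534

Percentage change = ((1 + 0.35)^6 − 1) × 100% ≈ 505.3%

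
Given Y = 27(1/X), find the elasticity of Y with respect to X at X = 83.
Elasticity = -1

Elasticity = (dY/dX) · (X/Y)

dY/dX = -27/X²
At X = 83: dY/dX = -27/6889, Y = 27/83

Elasticity = (-27/6889) · (83 / (27/83)) = -1

Interpretation: for a small percentage change in X, the percentage change in Y is approximately -1.00 times as large.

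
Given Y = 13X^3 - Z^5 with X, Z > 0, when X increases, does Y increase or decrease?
Y increases

Taking the partial derivative:
∂Y/∂X = 39X^2

∂Y/∂X = 39X^2 > 0 (assuming positive values)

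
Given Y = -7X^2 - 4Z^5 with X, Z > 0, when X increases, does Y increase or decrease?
Y decreases

Taking the partial derivative:
∂Y/∂X = -14X

∂Y/∂X = -14X < 0 (assuming positive values)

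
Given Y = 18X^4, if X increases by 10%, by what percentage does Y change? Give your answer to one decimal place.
46.4%

For Y = 18X^4:
If X → X(1 + 0.1)
Then Y → Y · (1 + 0.1)^4
     = Y · 1.4641

Percentage change = ((1 + 0.1)^4 − 1) × 100% ≈ 46.4%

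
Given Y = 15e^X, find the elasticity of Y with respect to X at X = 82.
Elasticity = 82

Elasticity = (dY/dX) · (X/Y)

dY/dX = 15·e^X
At X = 82: dY/dX = 15·e^82, Y = 15·e^82

Elasticity = (15·e^82) · (82 / (15·e^82)) = 82

Interpretation: for a small percentage change in X, the percentage change in Y is approximately 82.00 times as large.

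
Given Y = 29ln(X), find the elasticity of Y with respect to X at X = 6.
Elasticity = 1/ln(6) ≈ 0.5581

Elasticity = (dY/dX) · (X/Y)

dY/dX = 29/X
At X = 6: dY/dX = 29/6, Y = 29·ln(6)

Elasticity = (29/6) · (6 / (29·ln(6))) = 1/ln(6) ≈ 0.5581

Interpretation: for a small percentage change in X, the percentage change in Y is approximately 0.56 times as large.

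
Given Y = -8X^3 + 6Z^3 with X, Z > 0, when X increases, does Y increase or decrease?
Y decreases

Taking the partial derivative:
∂Y/∂X = -24X^2

∂Y/∂X = -24X^2 < 0 (assuming positive values)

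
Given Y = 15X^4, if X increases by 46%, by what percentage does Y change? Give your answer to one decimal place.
354.4%

For Y = 15X^4:
If X → X(1 + 0.46)
Then Y → Y · (1 + 0.46)^4
     ≈ Y · 4.5437

Percentage change = ((1 + 0.46)^4 − 1) × 100% ≈ 354.4%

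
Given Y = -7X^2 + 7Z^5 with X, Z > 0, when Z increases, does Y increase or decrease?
Y increases

Taking the partial derivative:
∂Y/∂Z = 35Z^4

∂Y/∂Z = 35Z^4 > 0 (assuming positive values)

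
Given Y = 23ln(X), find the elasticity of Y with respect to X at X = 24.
Elasticity = 1/ln(24) ≈ 0.3147

Elasticity = (dY/dX) · (X/Y)

dY/dX = 23/X
At X = 24: dY/dX = 23/24, Y = 23·ln(24)

Elasticity = (23/24) · (24 / (23·ln(24))) = 1/ln(24) ≈ 0.3147

Interpretation: for a small percentage change in X, the percentage change in Y is approximately 0.31 times as large.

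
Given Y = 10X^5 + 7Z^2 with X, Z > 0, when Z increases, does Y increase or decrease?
Y increases

Taking the partial derivative:
∂Y/∂Z = 14Z

∂Y/∂Z = 14Z > 0 (assuming positive values)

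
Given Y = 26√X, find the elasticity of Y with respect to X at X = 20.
Elasticity = 1/2

Elasticity = (dY/dX) · (X/Y)

dY/dX = 13/√X
At X = 20: dY/dX = 13·√5/10, Y = 52·√5

Elasticity = (13·√5/10) · (20 / (52·√5)) = 1/2

Interpretation: for a small percentage change in X, the percentage change in Y is approximately 0.50 times as large.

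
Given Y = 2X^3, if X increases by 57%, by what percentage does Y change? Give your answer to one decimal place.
287.0%

For Y = 2X^3:
If X → X(1 + 0.57)
Then Y → Y · (1 + 0.57)^3
     ≈ Y · 3.8699

Percentage change = ((1 + 0.57)^3 − 1) × 100% ≈ 287.0%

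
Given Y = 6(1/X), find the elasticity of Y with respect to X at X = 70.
Elasticity = -1

Elasticity = (dY/dX) · (X/Y)

dY/dX = -6/X²
At X = 70: dY/dX = -3/2450, Y = 3/35

Elasticity = (-3/2450) · (70 / (3/35)) = -1

Interpretation: for a small percentage change in X, the percentage change in Y is approximately -1.00 times as large.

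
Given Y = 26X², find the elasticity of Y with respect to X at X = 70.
Elasticity = 2

Elasticity = (dY/dX) · (X/Y)

dY/dX = 52·X
At X = 70: dY/dX = 3640, Y = 127400

Elasticity = 3640 · (70 / 127400) = 2

Interpretation: for a small percentage change in X, the percentage change in Y is approximately 2.00 times as large.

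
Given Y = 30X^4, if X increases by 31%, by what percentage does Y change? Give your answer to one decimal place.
194.5%

For Y = 30X^4:
If X → X(1 + 0.31)
Then Y → Y · (1 + 0.31)^4
     ≈ Y · 2.9450

Percentage change = ((1 + 0.31)^4 − 1) × 100% ≈ 194.5%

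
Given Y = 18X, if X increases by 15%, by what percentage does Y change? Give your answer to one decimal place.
15.0%

For Y = 18X:
If X → X(1 + 0.15)
Then Y → Y · (1 + 0.15)^1
     = Y · 1.1500

Percentage change = ((1 + 0.15)^1 − 1) × 100% = 15.0%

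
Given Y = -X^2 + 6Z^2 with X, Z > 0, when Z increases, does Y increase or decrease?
Y increases

Taking the partial derivative:
∂Y/∂Z = 12Z

∂Y/∂Z = 12Z > 0 (assuming positive values)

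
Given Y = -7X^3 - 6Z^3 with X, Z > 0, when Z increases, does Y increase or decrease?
Y decreases

Taking the partial derivative:
∂Y/∂Z = -18Z^2

∂Y/∂Z = -18Z^2 < 0 (assuming positive values)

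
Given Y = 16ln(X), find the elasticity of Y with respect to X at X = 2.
Elasticity = 1/ln(2) ≈ 1.4427

Elasticity = (dY/dX) · (X/Y)

dY/dX = 16/X
At X = 2: dY/dX = 8, Y = 16·ln(2)

Elasticity = 8 · (2 / (16·ln(2))) = 1/ln(2) ≈ 1.4427

Interpretation: for a small percentage change in X, the percentage change in Y is approximately 1.44 times as large.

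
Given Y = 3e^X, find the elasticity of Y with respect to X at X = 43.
Elasticity = 43

Elasticity = (dY/dX) · (X/Y)

dY/dX = 3·e^X
At X = 43: dY/dX = 3·e^43, Y = 3·e^43

Elasticity = (3·e^43) · (43 / (3·e^43)) = 43

Interpretation: for a small percentage change in X, the percentage change in Y is approximately 43.00 times as large.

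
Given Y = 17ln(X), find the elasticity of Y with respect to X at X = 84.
Elasticity = 1/ln(84) ≈ 0.2257

Elasticity = (dY/dX) · (X/Y)

dY/dX = 17/X
At X = 84: dY/dX = 17/84, Y = 17·ln(84)

Elasticity = (17/84) · (84 / (17·ln(84))) = 1/ln(84) ≈ 0.2257

Interpretation: for a small percentage change in X, the percentage change in Y is approximately 0.23 times as large.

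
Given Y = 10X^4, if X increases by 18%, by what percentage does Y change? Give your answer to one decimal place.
93.9%

For Y = 10X^4:
If X → X(1 + 0.18)
Then Y → Y · (1 + 0.18)^4
     ≈ Y · 1.9388

Percentage change = ((1 + 0.18)^4 − 1) × 100% ≈ 93.9%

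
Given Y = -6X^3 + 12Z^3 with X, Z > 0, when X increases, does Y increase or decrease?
Y decreases

Taking the partial derivative:
∂Y/∂X = -18X^2

∂Y/∂X = -18X^2 < 0 (assuming positive values)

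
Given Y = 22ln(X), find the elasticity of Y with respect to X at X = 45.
Elasticity = 1/ln(45) ≈ 0.2627

Elasticity = (dY/dX) · (X/Y)

dY/dX = 22/X
At X = 45: dY/dX = 22/45, Y = 22·ln(45)

Elasticity = (22/45) · (45 / (22·ln(45))) = 1/ln(45) ≈ 0.2627

Interpretation: for a small percentage change in X, the percentage change in Y is approximately 0.26 times as large.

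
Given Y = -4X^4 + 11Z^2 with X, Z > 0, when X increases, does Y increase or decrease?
Y decreases

Taking the partial derivative:
∂Y/∂X = -16X^3

∂Y/∂X = -16X^3 < 0 (assuming positive values)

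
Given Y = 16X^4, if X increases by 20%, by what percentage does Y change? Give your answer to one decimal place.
107.4%

For Y = 16X^4:
If X → X(1 + 0.2)
Then Y → Y · (1 + 0.2)^4
     = Y · 2.0736

Percentage change = ((1 + 0.2)^4 − 1) × 100% ≈ 107.4%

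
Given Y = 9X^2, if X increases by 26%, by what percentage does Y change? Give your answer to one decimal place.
58.8%

For Y = 9X^2:
If X → X(1 + 0.26)
Then Y → Y · (1 + 0.26)^2
     = Y · 1.5876

Percentage change = ((1 + 0.26)^2 − 1) × 100% ≈ 58.8%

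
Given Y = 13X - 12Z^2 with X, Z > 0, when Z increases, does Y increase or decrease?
Y decreases

Taking the partial derivative:
∂Y/∂Z = -24Z

∂Y/∂Z = -24Z < 0 (assuming positive values)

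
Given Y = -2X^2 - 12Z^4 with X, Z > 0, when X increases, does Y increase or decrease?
Y decreases

Taking the partial derivative:
∂Y/∂X = -4X

∂Y/∂X = -4X < 0 (assuming positive values)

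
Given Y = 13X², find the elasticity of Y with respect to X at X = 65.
Elasticity = 2

Elasticity = (dY/dX) · (X/Y)

dY/dX = 26·X
At X = 65: dY/dX = 1690, Y = 54925

Elasticity = 1690 · (65 / 54925) = 2

Interpretation: for a small percentage change in X, the percentage change in Y is approximately 2.00 times as large.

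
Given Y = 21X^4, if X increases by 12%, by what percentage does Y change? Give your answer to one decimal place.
57.4%

For Y = 21X^4:
If X → X(1 + 0.12)
Then Y → Y · (1 + 0.12)^4
     ≈ Y · 1.5735

Percentage change = ((1 + 0.12)^4 − 1) × 100% ≈ 57.4%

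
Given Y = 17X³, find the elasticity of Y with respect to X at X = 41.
Elasticity = 3

Elasticity = (dY/dX) · (X/Y)

dY/dX = 51·X²
At X = 41: dY/dX = 85731, Y = 1171657

Elasticity = 85731 · (41 / 1171657) = 3

Interpretation: for a small percentage change in X, the percentage change in Y is approximately 3.00 times as large.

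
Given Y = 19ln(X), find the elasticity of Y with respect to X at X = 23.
Elasticity = 1/ln(23) ≈ 0.3189

Elasticity = (dY/dX) · (X/Y)

dY/dX = 19/X
At X = 23: dY/dX = 19/23, Y = 19·ln(23)

Elasticity = (19/23) · (23 / (19·ln(23))) = 1/ln(23) ≈ 0.3189

Interpretation: for a small percentage change in X, the percentage change in Y is approximately 0.32 times as large.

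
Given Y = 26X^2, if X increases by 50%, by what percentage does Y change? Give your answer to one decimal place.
125.0%

For Y = 26X^2:
If X → X(1 + 0.5)
Then Y → Y · (1 + 0.5)^2
     = Y · 2.2500

Percentage change = ((1 + 0.5)^2 − 1) × 100% = 125.0%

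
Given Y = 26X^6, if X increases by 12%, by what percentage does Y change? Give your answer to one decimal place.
97.4%

For Y = 26X^6:
If X → X(1 + 0.12)
Then Y → Y · (1 + 0.12)^6
     ≈ Y · 1.9738

Percentage change = ((1 + 0.12)^6 − 1) × 100% ≈ 97.4%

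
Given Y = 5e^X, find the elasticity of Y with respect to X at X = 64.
Elasticity = 64

Elasticity = (dY/dX) · (X/Y)

dY/dX = 5·e^X
At X = 64: dY/dX = 5·e^64, Y = 5·e^64

Elasticity = (5·e^64) · (64 / (5·e^64)) = 64

Interpretation: for a small percentage change in X, the percentage change in Y is approximately 64.00 times as large.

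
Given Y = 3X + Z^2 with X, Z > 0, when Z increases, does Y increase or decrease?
Y increases

Taking the partial derivative:
∂Y/∂Z = 2Z

∂Y/∂Z = 2Z > 0 (assuming positive values)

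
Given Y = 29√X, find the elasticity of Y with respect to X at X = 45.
Elasticity = 1/2

Elasticity = (dY/dX) · (X/Y)

dY/dX = 29/(2·√X)
At X = 45: dY/dX = 29·√5/30, Y = 87·√5

Elasticity = (29·√5/30) · (45 / (87·√5)) = 1/2

Interpretation: for a small percentage change in X, the percentage change in Y is approximately 0.50 times as large.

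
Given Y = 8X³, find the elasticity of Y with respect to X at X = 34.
Elasticity = 3

Elasticity = (dY/dX) · (X/Y)

dY/dX = 24·X²
At X = 34: dY/dX = 27744, Y = 314432

Elasticity = 27744 · (34 / 314432) = 3

Interpretation: for a small percentage change in X, the percentage change in Y is approximately 3.00 times as large.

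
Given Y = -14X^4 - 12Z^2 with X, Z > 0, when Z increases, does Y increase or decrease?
Y decreases

Taking the partial derivative:
∂Y/∂Z = -24Z

∂Y/∂Z = -24Z < 0 (assuming positive values)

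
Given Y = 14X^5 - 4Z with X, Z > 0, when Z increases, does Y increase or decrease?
Y decreases

Taking the partial derivative:
∂Y/∂Z = -4

∂Y/∂Z = -4 < 0 (assuming positive values)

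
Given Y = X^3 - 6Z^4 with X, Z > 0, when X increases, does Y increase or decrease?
Y increases

Taking the partial derivative:
∂Y/∂X = 3X^2

∂Y/∂X = 3X^2 > 0 (assuming positive values)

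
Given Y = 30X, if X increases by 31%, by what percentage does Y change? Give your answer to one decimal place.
31.0%

For Y = 30X:
If X → X(1 + 0.31)
Then Y → Y · (1 + 0.31)^1
     = Y · 1.3100

Percentage change = ((1 + 0.31)^1 − 1) × 100% = 31.0%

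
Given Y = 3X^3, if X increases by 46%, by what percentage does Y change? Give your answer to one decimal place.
211.2%

For Y = 3X^3:
If X → X(1 + 0.46)
Then Y → Y · (1 + 0.46)^3
     ≈ Y · 3.1121

Percentage change = ((1 + 0.46)^3 − 1) × 100% ≈ 211.2%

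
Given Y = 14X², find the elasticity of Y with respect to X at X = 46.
Elasticity = 2

Elasticity = (dY/dX) · (X/Y)

dY/dX = 28·X
At X = 46: dY/dX = 1288, Y = 29624

Elasticity = 1288 · (46 / 29624) = 2

Interpretation: for a small percentage change in X, the percentage change in Y is approximately 2.00 times as large.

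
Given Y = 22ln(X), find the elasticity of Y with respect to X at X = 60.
Elasticity = 1/ln(60) ≈ 0.2442

Elasticity = (dY/dX) · (X/Y)

dY/dX = 22/X
At X = 60: dY/dX = 11/30, Y = 22·ln(60)

Elasticity = (11/30) · (60 / (22·ln(60))) = 1/ln(60) ≈ 0.2442

Interpretation: for a small percentage change in X, the percentage change in Y is approximately 0.24 times as large.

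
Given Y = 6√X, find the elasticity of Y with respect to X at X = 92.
Elasticity = 1/2

Elasticity = (dY/dX) · (X/Y)

dY/dX = 3/√X
At X = 92: dY/dX = 3·√23/46, Y = 12·√23

Elasticity = (3·√23/46) · (92 / (12·√23)) = 1/2

Interpretation: for a small percentage change in X, the percentage change in Y is approximately 0.50 times as large.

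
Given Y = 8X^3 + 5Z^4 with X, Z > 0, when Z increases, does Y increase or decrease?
Y increases

Taking the partial derivative:
∂Y/∂Z = 20Z^3

∂Y/∂Z = 20Z^3 > 0 (assuming positive values)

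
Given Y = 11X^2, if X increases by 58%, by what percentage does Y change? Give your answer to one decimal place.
149.6%

For Y = 11X^2:
If X → X(1 + 0.58)
Then Y → Y · (1 + 0.58)^2
     = Y · 2.4964

Percentage change = ((1 + 0.58)^2 − 1) × 100% ≈ 149.6%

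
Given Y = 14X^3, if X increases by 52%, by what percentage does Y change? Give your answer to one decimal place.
251.2%

For Y = 14X^3:
If X → X(1 + 0.52)
Then Y → Y · (1 + 0.52)^3
     ≈ Y · 3.5118

Percentage change = ((1 + 0.52)^3 − 1) × 100% ≈ 251.2%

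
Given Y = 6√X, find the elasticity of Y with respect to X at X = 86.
Elasticity = 1/2

Elasticity = (dY/dX) · (X/Y)

dY/dX = 3/√X
At X = 86: dY/dX = 3·√86/86, Y = 6·√86

Elasticity = (3·√86/86) · (86 / (6·√86)) = 1/2

Interpretation: for a small percentage change in X, the percentage change in Y is approximately 0.50 times as large.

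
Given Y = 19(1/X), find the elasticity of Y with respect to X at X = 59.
Elasticity = -1

Elasticity = (dY/dX) · (X/Y)

dY/dX = -19/X²
At X = 59: dY/dX = -19/3481, Y = 19/59

Elasticity = (-19/3481) · (59 / (19/59)) = -1

Interpretation: for a small percentage change in X, the percentage change in Y is approximately -1.00 times as large.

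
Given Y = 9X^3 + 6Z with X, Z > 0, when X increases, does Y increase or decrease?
Y increases

Taking the partial derivative:
∂Y/∂X = 27X^2

∂Y/∂X = 27X^2 > 0 (assuming positive values)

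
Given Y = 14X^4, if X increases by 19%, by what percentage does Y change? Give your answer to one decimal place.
100.5%

For Y = 14X^4:
If X → X(1 + 0.19)
Then Y → Y · (1 + 0.19)^4
     ≈ Y · 2.0053

Percentage change = ((1 + 0.19)^4 − 1) × 100% ≈ 100.5%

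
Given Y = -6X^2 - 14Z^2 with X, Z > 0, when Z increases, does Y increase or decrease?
Y decreases

Taking the partial derivative:
∂Y/∂Z = -28Z

∂Y/∂Z = -28Z < 0 (assuming positive values)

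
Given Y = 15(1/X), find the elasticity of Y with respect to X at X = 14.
Elasticity = -1

Elasticity = (dY/dX) · (X/Y)

dY/dX = -15/X²
At X = 14: dY/dX = -15/196, Y = 15/14

Elasticity = (-15/196) · (14 / (15/14)) = -1

Interpretation: for a small percentage change in X, the percentage change in Y is approximately -1.00 times as large.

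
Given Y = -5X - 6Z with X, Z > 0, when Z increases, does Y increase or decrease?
Y decreases

Taking the partial derivative:
∂Y/∂Z = -6

∂Y/∂Z = -6 < 0 (assuming positive values)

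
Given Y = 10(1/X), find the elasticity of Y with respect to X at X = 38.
Elasticity = -1

Elasticity = (dY/dX) · (X/Y)

dY/dX = -10/X²
At X = 38: dY/dX = -5/722, Y = 5/19

Elasticity = (-5/722) · (38 / (5/19)) = -1

Interpretation: for a small percentage change in X, the percentage change in Y is approximately -1.00 times as large.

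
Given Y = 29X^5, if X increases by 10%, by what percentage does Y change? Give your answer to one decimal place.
61.1%

For Y = 29X^5:
If X → X(1 + 0.1)
Then Y → Y · (1 + 0.1)^5
     ≈ Y · 1.6105

Percentage change = ((1 + 0.1)^5 − 1) × 100% ≈ 61.1%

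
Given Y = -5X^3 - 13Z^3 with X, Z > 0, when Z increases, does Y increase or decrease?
Y decreases

Taking the partial derivative:
∂Y/∂Z = -39Z^2

∂Y/∂Z = -39Z^2 < 0 (assuming positive values)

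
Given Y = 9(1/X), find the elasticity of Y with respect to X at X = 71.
Elasticity = -1

Elasticity = (dY/dX) · (X/Y)

dY/dX = -9/X²
At X = 71: dY/dX = -9/5041, Y = 9/71

Elasticity = (-9/5041) · (71 / (9/71)) = -1

Interpretation: for a small percentage change in X, the percentage change in Y is approximately -1.00 times as large.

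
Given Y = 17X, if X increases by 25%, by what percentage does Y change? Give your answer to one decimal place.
25.0%

For Y = 17X:
If X → X(1 + 0.25)
Then Y → Y · (1 + 0.25)^1
     = Y · 1.2500

Percentage change = ((1 + 0.25)^1 − 1) × 100% = 25.0%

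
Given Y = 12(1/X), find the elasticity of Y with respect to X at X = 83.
Elasticity = -1

Elasticity = (dY/dX) · (X/Y)

dY/dX = -12/X²
At X = 83: dY/dX = -12/6889, Y = 12/83

Elasticity = (-12/6889) · (83 / (12/83)) = -1

Interpretation: for a small percentage change in X, the percentage change in Y is approximately -1.00 times as large.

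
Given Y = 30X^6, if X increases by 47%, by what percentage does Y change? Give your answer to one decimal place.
909.0%

For Y = 30X^6:
If X → X(1 + 0.47)
Then Y → Y · (1 + 0.47)^6
     ≈ Y · 10.0903

Percentage change = ((1 + 0.47)^6 − 1) × 100% ≈ 909.0%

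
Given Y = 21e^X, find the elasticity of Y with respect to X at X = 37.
Elasticity = 37

Elasticity = (dY/dX) · (X/Y)

dY/dX = 21·e^X
At X = 37: dY/dX = 21·e^37, Y = 21·e^37

Elasticity = (21·e^37) · (37 / (21·e^37)) = 37

Interpretation: for a small percentage change in X, the percentage change in Y is approximately 37.00 times as large.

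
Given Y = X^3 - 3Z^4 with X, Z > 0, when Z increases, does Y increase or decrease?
Y decreases

Taking the partial derivative:
∂Y/∂Z = -12Z^3

∂Y/∂Z = -12Z^3 < 0 (assuming positive values)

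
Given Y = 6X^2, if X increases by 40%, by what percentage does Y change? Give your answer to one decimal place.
96.0%

For Y = 6X^2:
If X → X(1 + 0.4)
Then Y → Y · (1 + 0.4)^2
     = Y · 1.9600

Percentage change = ((1 + 0.4)^2 − 1) × 100% = 96.0%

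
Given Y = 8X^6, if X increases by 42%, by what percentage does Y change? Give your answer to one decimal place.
719.8%

For Y = 8X^6:
If X → X(1 + 0.42)
Then Y → Y · (1 + 0.42)^6
     ≈ Y · 8.1984

Percentage change = ((1 + 0.42)^6 − 1) × 100% ≈ 719.8%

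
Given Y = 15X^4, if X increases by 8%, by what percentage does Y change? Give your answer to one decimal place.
36.0%

For Y = 15X^4:
If X → X(1 + 0.08)
Then Y → Y · (1 + 0.08)^4
     ≈ Y · 1.3605

Percentage change = ((1 + 0.08)^4 − 1) × 100% ≈ 36.0%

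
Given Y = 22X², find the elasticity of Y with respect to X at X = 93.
Elasticity = 2

Elasticity = (dY/dX) · (X/Y)

dY/dX = 44·X
At X = 93: dY/dX = 4092, Y = 190278

Elasticity = 4092 · (93 / 190278) = 2

Interpretation: for a small percentage change in X, the percentage change in Y is approximately 2.00 times as large.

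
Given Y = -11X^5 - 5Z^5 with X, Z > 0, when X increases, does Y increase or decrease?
Y decreases

Taking the partial derivative:
∂Y/∂X = -55X^4

∂Y/∂X = -55X^4 < 0 (assuming positive values)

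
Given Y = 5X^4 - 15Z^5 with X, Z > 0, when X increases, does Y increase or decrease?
Y increases

Taking the partial derivative:
∂Y/∂X = 20X^3

∂Y/∂X = 20X^3 > 0 (assuming positive values)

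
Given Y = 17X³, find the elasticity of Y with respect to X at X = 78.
Elasticity = 3

Elasticity = (dY/dX) · (X/Y)

dY/dX = 51·X²
At X = 78: dY/dX = 310284, Y = 8067384

Elasticity = 310284 · (78 / 8067384) = 3

Interpretation: for a small percentage change in X, the percentage change in Y is approximately 3.00 times as large.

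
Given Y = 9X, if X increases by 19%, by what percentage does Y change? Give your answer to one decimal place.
19.0%

For Y = 9X:
If X → X(1 + 0.19)
Then Y → Y · (1 + 0.19)^1
     = Y · 1.1900

Percentage change = ((1 + 0.19)^1 − 1) × 100% = 19.0%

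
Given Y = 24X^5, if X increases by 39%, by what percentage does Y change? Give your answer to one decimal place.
418.9%

For Y = 24X^5:
If X → X(1 + 0.39)
Then Y → Y · (1 + 0.39)^5
     ≈ Y · 5.1889

Percentage change = ((1 + 0.39)^5 − 1) × 100% ≈ 418.9%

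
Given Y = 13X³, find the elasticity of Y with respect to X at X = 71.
Elasticity = 3

Elasticity = (dY/dX) · (X/Y)

dY/dX = 39·X²
At X = 71: dY/dX = 196599, Y = 4652843

Elasticity = 196599 · (71 / 4652843) = 3

Interpretation: for a small percentage change in X, the percentage change in Y is approximately 3.00 times as large.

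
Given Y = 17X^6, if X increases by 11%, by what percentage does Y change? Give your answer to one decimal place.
87.0%

For Y = 17X^6:
If X → X(1 + 0.11)
Then Y → Y · (1 + 0.11)^6
     ≈ Y · 1.8704

Percentage change = ((1 + 0.11)^6 − 1) × 100% ≈ 87.0%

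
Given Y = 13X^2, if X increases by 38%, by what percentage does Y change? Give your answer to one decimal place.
90.4%

For Y = 13X^2:
If X → X(1 + 0.38)
Then Y → Y · (1 + 0.38)^2
     = Y · 1.9044

Percentage change = ((1 + 0.38)^2 − 1) × 100% ≈ 90.4%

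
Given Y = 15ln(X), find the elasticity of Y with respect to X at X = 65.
Elasticity = 1/ln(65) ≈ 0.2396

Elasticity = (dY/dX) · (X/Y)

dY/dX = 15/X
At X = 65: dY/dX = 3/13, Y = 15·ln(65)

Elasticity = (3/13) · (65 / (15·ln(65))) = 1/ln(65) ≈ 0.2396

Interpretation: for a small percentage change in X, the percentage change in Y is approximately 0.24 times as large.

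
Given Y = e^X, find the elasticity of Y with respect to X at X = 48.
Elasticity = 48

Elasticity = (dY/dX) · (X/Y)

dY/dX = e^X
At X = 48: dY/dX = e^48, Y = e^48

Elasticity = (e^48) · (48 / (e^48)) = 48

Interpretation: for a small percentage change in X, the percentage change in Y is approximately 48.00 times as large.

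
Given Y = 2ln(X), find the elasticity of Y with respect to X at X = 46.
Elasticity = 1/ln(46) ≈ 0.2612

Elasticity = (dY/dX) · (X/Y)

dY/dX = 2/X
At X = 46: dY/dX = 1/23, Y = 2·ln(46)

Elasticity = (1/23) · (46 / (2·ln(46))) = 1/ln(46) ≈ 0.2612

Interpretation: for a small percentage change in X, the percentage change in Y is approximately 0.26 times as large.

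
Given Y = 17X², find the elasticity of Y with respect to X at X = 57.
Elasticity = 2

Elasticity = (dY/dX) · (X/Y)

dY/dX = 34·X
At X = 57: dY/dX = 1938, Y = 55233

Elasticity = 1938 · (57 / 55233) = 2

Interpretation: for a small percentage change in X, the percentage change in Y is approximately 2.00 times as large.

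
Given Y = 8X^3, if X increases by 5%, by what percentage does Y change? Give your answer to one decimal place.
15.8%

For Y = 8X^3:
If X → X(1 + 0.05)
Then Y → Y · (1 + 0.05)^3
     ≈ Y · 1.1576

Percentage change = ((1 + 0.05)^3 − 1) × 100% ≈ 15.8%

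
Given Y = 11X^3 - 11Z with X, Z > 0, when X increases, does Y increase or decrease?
Y increases

Taking the partial derivative:
∂Y/∂X = 33X^2

∂Y/∂X = 33X^2 > 0 (assuming positive values)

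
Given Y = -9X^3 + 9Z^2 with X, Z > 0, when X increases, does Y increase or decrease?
Y decreases

Taking the partial derivative:
∂Y/∂X = -27X^2

∂Y/∂X = -27X^2 < 0 (assuming positive values)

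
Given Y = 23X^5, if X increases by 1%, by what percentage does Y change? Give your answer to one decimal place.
5.1%

For Y = 23X^5:
If X → X(1 + 0.01)
Then Y → Y · (1 + 0.01)^5
     ≈ Y · 1.0510

Percentage change = ((1 + 0.01)^5 − 1) × 100% ≈ 5.1%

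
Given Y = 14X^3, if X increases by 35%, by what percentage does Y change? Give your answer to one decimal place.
146.0%

For Y = 14X^3:
If X → X(1 + 0.35)
Then Y → Y · (1 + 0.35)^3
     ≈ Y · 2.4604

Percentage change = ((1 + 0.35)^3 − 1) × 100% ≈ 146.0%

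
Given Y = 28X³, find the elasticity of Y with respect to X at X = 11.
Elasticity = 3

Elasticity = (dY/dX) · (X/Y)

dY/dX = 84·X²
At X = 11: dY/dX = 10164, Y = 37268

Elasticity = 10164 · (11 / 37268) = 3

Interpretation: for a small percentage change in X, the percentage change in Y is approximately 3.00 times as large.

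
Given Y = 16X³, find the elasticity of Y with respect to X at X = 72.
Elasticity = 3

Elasticity = (dY/dX) · (X/Y)

dY/dX = 48·X²
At X = 72: dY/dX = 248832, Y = 5971968

Elasticity = 248832 · (72 / 5971968) = 3

Interpretation: for a small percentage change in X, the percentage change in Y is approximately 3.00 times as large.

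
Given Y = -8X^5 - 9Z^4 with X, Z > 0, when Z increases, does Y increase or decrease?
Y decreases

Taking the partial derivative:
∂Y/∂Z = -36Z^3

∂Y/∂Z = -36Z^3 < 0 (assuming positive values)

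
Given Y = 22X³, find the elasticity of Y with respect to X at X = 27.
Elasticity = 3

Elasticity = (dY/dX) · (X/Y)

dY/dX = 66·X²
At X = 27: dY/dX = 48114, Y = 433026

Elasticity = 48114 · (27 / 433026) = 3

Interpretation: for a small percentage change in X, the percentage change in Y is approximately 3.00 times as large.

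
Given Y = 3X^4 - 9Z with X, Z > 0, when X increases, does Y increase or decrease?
Y increases

Taking the partial derivative:
∂Y/∂X = 12X^3

∂Y/∂X = 12X^3 > 0 (assuming positive values)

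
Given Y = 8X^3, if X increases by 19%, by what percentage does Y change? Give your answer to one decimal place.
68.5%

For Y = 8X^3:
If X → X(1 + 0.19)
Then Y → Y · (1 + 0.19)^3
     ≈ Y · 1.6852

Percentage change = ((1 + 0.19)^3 − 1) × 100% ≈ 68.5%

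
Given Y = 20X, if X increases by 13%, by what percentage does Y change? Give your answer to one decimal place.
13.0%

For Y = 20X:
If X → X(1 + 0.13)
Then Y → Y · (1 + 0.13)^1
     = Y · 1.1300

Percentage change = ((1 + 0.13)^1 − 1) × 100% = 13.0%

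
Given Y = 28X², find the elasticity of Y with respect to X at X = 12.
Elasticity = 2

Elasticity = (dY/dX) · (X/Y)

dY/dX = 56·X
At X = 12: dY/dX = 672, Y = 4032

Elasticity = 672 · (12 / 4032) = 2

Interpretation: for a small percentage change in X, the percentage change in Y is approximately 2.00 times as large.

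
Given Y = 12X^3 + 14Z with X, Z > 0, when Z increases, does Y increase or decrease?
Y increases

Taking the partial derivative:
∂Y/∂Z = 14

∂Y/∂Z = 14 > 0 (assuming positive values)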